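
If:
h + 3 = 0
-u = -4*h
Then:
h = -3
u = -12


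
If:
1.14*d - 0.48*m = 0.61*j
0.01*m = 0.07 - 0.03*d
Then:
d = 2.33333333333333 - 0.333333333333333*m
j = 4.36065573770492 - 1.40983606557377*m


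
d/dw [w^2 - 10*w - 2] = 2*w - 10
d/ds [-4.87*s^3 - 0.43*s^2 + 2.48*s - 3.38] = -14.61*s^2 - 0.86*s + 2.48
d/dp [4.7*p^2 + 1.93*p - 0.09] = 9.4*p + 1.93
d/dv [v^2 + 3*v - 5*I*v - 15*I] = 2*v + 3 - 5*I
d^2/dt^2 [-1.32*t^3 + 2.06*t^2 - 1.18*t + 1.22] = 4.12 - 7.92*t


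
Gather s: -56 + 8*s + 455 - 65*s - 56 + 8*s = 343 - 49*s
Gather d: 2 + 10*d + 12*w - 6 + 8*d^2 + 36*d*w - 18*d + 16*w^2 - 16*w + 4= 8*d^2 + d*(36*w - 8) + 16*w^2 - 4*w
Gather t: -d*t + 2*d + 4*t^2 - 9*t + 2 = 2*d + 4*t^2 + t*(-d - 9) + 2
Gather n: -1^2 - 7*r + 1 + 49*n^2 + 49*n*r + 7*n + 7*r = 49*n^2 + n*(49*r + 7)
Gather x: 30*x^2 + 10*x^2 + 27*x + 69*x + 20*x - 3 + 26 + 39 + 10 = 40*x^2 + 116*x + 72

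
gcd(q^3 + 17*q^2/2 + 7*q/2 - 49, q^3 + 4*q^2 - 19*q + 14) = q^2 + 5*q - 14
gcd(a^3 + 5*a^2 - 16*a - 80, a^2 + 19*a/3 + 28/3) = a + 4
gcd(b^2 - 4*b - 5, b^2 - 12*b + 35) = b - 5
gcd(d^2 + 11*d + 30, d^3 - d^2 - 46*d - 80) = d + 5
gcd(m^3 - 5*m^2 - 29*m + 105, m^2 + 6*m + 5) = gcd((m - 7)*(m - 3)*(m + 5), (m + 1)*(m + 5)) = m + 5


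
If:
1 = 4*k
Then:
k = 1/4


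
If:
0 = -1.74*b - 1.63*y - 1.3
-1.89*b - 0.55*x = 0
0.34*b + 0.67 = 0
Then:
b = -1.97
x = 6.77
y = 1.31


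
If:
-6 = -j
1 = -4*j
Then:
No Solution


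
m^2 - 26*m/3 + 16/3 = (m - 8)*(m - 2/3)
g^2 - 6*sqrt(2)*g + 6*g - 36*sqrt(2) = (g + 6)*(g - 6*sqrt(2))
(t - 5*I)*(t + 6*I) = t^2 + I*t + 30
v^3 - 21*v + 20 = (v - 4)*(v - 1)*(v + 5)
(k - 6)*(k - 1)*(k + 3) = k^3 - 4*k^2 - 15*k + 18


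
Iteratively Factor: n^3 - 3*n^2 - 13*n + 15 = (n - 1)*(n^2 - 2*n - 15) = (n - 1)*(n + 3)*(n - 5)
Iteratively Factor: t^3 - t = (t - 1)*(t^2 + t) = (t - 1)*(t + 1)*(t)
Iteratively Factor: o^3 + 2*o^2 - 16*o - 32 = (o - 4)*(o^2 + 6*o + 8) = (o - 4)*(o + 2)*(o + 4)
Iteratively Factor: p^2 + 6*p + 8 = (p + 2)*(p + 4)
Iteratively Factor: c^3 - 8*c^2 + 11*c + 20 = (c - 5)*(c^2 - 3*c - 4) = (c - 5)*(c - 4)*(c + 1)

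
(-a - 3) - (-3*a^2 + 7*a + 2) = 3*a^2 - 8*a - 5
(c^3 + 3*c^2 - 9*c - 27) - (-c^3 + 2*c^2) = 2*c^3 + c^2 - 9*c - 27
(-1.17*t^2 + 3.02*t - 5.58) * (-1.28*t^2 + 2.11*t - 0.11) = 1.4976*t^4 - 6.3343*t^3 + 13.6433*t^2 - 12.106*t + 0.6138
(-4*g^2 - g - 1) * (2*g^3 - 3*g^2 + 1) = -8*g^5 + 10*g^4 + g^3 - g^2 - g - 1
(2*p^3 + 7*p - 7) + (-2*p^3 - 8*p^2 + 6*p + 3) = -8*p^2 + 13*p - 4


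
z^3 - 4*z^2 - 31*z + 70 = (z - 7)*(z - 2)*(z + 5)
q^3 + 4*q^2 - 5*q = q*(q - 1)*(q + 5)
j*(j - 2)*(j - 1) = j^3 - 3*j^2 + 2*j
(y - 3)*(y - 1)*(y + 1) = y^3 - 3*y^2 - y + 3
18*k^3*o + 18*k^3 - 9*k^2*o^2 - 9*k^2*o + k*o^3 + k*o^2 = (-6*k + o)*(-3*k + o)*(k*o + k)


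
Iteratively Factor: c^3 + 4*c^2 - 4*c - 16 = (c + 4)*(c^2 - 4) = (c + 2)*(c + 4)*(c - 2)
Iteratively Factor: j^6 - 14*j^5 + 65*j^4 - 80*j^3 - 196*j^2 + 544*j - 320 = (j - 4)*(j^5 - 10*j^4 + 25*j^3 + 20*j^2 - 116*j + 80) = (j - 5)*(j - 4)*(j^4 - 5*j^3 + 20*j - 16) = (j - 5)*(j - 4)^2*(j^3 - j^2 - 4*j + 4) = (j - 5)*(j - 4)^2*(j + 2)*(j^2 - 3*j + 2) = (j - 5)*(j - 4)^2*(j - 2)*(j + 2)*(j - 1)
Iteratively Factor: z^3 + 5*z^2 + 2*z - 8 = (z + 4)*(z^2 + z - 2) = (z + 2)*(z + 4)*(z - 1)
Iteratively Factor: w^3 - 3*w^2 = (w)*(w^2 - 3*w) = w*(w - 3)*(w)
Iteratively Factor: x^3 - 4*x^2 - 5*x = (x + 1)*(x^2 - 5*x) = x*(x + 1)*(x - 5)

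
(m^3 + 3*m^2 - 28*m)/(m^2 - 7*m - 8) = m*(-m^2 - 3*m + 28)/(-m^2 + 7*m + 8)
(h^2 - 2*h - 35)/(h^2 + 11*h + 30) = (h - 7)/(h + 6)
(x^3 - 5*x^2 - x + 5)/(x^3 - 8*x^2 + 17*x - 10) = (x + 1)/(x - 2)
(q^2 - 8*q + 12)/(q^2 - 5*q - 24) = (-q^2 + 8*q - 12)/(-q^2 + 5*q + 24)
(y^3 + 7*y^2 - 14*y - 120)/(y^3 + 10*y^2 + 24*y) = (y^2 + y - 20)/(y*(y + 4))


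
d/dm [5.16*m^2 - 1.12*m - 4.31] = 10.32*m - 1.12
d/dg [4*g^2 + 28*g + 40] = 8*g + 28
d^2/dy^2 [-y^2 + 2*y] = -2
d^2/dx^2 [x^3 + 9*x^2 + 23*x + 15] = 6*x + 18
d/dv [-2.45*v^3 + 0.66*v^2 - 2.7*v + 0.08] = -7.35*v^2 + 1.32*v - 2.7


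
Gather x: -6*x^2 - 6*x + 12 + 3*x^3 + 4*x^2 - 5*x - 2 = 3*x^3 - 2*x^2 - 11*x + 10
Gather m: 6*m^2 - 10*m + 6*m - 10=6*m^2 - 4*m - 10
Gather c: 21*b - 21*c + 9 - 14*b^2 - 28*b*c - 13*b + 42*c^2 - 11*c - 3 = -14*b^2 + 8*b + 42*c^2 + c*(-28*b - 32) + 6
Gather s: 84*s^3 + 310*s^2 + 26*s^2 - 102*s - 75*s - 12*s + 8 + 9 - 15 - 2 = 84*s^3 + 336*s^2 - 189*s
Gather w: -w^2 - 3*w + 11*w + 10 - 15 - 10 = -w^2 + 8*w - 15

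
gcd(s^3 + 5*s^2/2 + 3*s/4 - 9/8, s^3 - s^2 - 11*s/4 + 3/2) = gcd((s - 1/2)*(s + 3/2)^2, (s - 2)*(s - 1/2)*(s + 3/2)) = s^2 + s - 3/4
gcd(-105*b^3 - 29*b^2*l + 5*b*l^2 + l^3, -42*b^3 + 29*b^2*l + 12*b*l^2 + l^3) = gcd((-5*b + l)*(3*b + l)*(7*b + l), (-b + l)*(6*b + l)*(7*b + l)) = 7*b + l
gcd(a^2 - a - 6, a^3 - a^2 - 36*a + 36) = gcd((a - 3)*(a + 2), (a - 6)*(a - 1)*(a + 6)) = 1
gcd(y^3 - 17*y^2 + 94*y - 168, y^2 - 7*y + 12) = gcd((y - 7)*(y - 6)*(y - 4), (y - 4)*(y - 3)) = y - 4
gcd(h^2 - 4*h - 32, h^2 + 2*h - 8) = h + 4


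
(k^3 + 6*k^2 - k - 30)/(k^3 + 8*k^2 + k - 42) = (k + 5)/(k + 7)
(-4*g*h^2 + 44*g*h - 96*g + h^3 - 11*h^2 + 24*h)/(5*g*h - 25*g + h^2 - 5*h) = (-4*g*h^2 + 44*g*h - 96*g + h^3 - 11*h^2 + 24*h)/(5*g*h - 25*g + h^2 - 5*h)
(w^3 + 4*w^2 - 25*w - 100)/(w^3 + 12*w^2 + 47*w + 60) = (w - 5)/(w + 3)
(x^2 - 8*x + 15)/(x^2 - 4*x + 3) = (x - 5)/(x - 1)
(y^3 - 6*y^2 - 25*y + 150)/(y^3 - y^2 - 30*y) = (y - 5)/y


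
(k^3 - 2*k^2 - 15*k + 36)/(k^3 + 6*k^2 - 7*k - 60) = (k - 3)/(k + 5)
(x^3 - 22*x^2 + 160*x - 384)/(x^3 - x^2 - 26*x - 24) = (x^2 - 16*x + 64)/(x^2 + 5*x + 4)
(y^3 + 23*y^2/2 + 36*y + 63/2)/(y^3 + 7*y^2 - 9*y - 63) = (y + 3/2)/(y - 3)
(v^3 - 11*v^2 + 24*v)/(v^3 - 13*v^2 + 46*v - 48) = v/(v - 2)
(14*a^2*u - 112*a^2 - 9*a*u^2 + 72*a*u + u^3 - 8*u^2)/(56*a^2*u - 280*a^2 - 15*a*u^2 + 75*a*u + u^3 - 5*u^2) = (-2*a*u + 16*a + u^2 - 8*u)/(-8*a*u + 40*a + u^2 - 5*u)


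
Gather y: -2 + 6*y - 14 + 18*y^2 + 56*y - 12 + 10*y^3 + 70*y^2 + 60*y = 10*y^3 + 88*y^2 + 122*y - 28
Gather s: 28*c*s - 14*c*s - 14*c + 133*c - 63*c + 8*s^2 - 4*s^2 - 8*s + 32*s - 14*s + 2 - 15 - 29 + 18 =56*c + 4*s^2 + s*(14*c + 10) - 24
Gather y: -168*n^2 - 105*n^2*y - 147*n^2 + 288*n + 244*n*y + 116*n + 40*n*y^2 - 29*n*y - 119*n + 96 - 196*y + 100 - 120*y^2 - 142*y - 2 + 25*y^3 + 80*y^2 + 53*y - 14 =-315*n^2 + 285*n + 25*y^3 + y^2*(40*n - 40) + y*(-105*n^2 + 215*n - 285) + 180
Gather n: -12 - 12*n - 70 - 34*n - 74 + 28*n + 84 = -18*n - 72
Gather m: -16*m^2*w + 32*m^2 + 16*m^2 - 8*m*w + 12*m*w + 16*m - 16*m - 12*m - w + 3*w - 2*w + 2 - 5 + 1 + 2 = m^2*(48 - 16*w) + m*(4*w - 12)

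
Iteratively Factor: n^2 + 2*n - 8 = (n - 2)*(n + 4)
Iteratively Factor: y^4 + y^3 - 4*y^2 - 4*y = (y + 2)*(y^3 - y^2 - 2*y) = (y - 2)*(y + 2)*(y^2 + y) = y*(y - 2)*(y + 2)*(y + 1)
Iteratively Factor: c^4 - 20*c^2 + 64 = (c - 2)*(c^3 + 2*c^2 - 16*c - 32) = (c - 4)*(c - 2)*(c^2 + 6*c + 8) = (c - 4)*(c - 2)*(c + 4)*(c + 2)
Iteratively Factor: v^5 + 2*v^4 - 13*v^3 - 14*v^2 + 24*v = (v + 4)*(v^4 - 2*v^3 - 5*v^2 + 6*v) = v*(v + 4)*(v^3 - 2*v^2 - 5*v + 6) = v*(v - 3)*(v + 4)*(v^2 + v - 2) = v*(v - 3)*(v - 1)*(v + 4)*(v + 2)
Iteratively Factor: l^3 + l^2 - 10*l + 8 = (l - 1)*(l^2 + 2*l - 8) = (l - 1)*(l + 4)*(l - 2)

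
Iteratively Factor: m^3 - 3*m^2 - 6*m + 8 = (m - 4)*(m^2 + m - 2) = (m - 4)*(m - 1)*(m + 2)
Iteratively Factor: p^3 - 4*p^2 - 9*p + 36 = (p - 4)*(p^2 - 9) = (p - 4)*(p + 3)*(p - 3)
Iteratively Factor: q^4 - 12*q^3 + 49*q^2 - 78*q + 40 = (q - 4)*(q^3 - 8*q^2 + 17*q - 10) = (q - 4)*(q - 2)*(q^2 - 6*q + 5) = (q - 4)*(q - 2)*(q - 1)*(q - 5)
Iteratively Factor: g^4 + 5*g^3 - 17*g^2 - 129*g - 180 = (g + 3)*(g^3 + 2*g^2 - 23*g - 60) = (g + 3)*(g + 4)*(g^2 - 2*g - 15) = (g - 5)*(g + 3)*(g + 4)*(g + 3)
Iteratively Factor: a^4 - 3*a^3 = (a)*(a^3 - 3*a^2) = a^2*(a^2 - 3*a) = a^3*(a - 3)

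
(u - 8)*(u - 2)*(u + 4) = u^3 - 6*u^2 - 24*u + 64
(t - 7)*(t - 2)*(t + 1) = t^3 - 8*t^2 + 5*t + 14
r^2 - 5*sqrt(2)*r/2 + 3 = (r - 3*sqrt(2)/2)*(r - sqrt(2))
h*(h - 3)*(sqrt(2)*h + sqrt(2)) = sqrt(2)*h^3 - 2*sqrt(2)*h^2 - 3*sqrt(2)*h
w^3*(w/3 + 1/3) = w^4/3 + w^3/3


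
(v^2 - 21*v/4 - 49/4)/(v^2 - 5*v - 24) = (-4*v^2 + 21*v + 49)/(4*(-v^2 + 5*v + 24))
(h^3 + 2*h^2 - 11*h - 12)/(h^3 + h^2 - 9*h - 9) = (h + 4)/(h + 3)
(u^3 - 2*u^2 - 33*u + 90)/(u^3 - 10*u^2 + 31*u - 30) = (u + 6)/(u - 2)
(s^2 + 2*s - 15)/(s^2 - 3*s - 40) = (s - 3)/(s - 8)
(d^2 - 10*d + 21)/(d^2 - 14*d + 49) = (d - 3)/(d - 7)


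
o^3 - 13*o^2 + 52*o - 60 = (o - 6)*(o - 5)*(o - 2)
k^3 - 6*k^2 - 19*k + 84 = (k - 7)*(k - 3)*(k + 4)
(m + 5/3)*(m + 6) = m^2 + 23*m/3 + 10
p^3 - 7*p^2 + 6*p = p*(p - 6)*(p - 1)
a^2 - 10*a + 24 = (a - 6)*(a - 4)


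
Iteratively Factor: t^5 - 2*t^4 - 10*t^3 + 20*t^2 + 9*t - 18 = (t - 3)*(t^4 + t^3 - 7*t^2 - t + 6) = (t - 3)*(t + 3)*(t^3 - 2*t^2 - t + 2) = (t - 3)*(t + 1)*(t + 3)*(t^2 - 3*t + 2) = (t - 3)*(t - 2)*(t + 1)*(t + 3)*(t - 1)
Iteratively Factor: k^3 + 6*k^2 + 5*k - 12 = (k - 1)*(k^2 + 7*k + 12) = (k - 1)*(k + 3)*(k + 4)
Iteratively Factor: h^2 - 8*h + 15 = (h - 3)*(h - 5)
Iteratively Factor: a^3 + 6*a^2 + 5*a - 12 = (a + 3)*(a^2 + 3*a - 4) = (a + 3)*(a + 4)*(a - 1)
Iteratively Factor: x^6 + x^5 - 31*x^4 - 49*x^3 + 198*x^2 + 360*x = (x - 5)*(x^5 + 6*x^4 - x^3 - 54*x^2 - 72*x) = (x - 5)*(x + 3)*(x^4 + 3*x^3 - 10*x^2 - 24*x) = (x - 5)*(x + 3)*(x + 4)*(x^3 - x^2 - 6*x) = x*(x - 5)*(x + 3)*(x + 4)*(x^2 - x - 6) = x*(x - 5)*(x - 3)*(x + 3)*(x + 4)*(x + 2)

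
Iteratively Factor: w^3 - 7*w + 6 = (w - 2)*(w^2 + 2*w - 3) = (w - 2)*(w + 3)*(w - 1)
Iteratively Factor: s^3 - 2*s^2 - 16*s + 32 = (s + 4)*(s^2 - 6*s + 8) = (s - 4)*(s + 4)*(s - 2)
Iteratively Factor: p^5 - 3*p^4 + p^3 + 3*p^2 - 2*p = (p + 1)*(p^4 - 4*p^3 + 5*p^2 - 2*p) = (p - 2)*(p + 1)*(p^3 - 2*p^2 + p) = p*(p - 2)*(p + 1)*(p^2 - 2*p + 1) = p*(p - 2)*(p - 1)*(p + 1)*(p - 1)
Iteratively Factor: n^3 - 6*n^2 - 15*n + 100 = (n - 5)*(n^2 - n - 20) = (n - 5)*(n + 4)*(n - 5)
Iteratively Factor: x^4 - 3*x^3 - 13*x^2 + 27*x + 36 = (x + 3)*(x^3 - 6*x^2 + 5*x + 12) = (x - 4)*(x + 3)*(x^2 - 2*x - 3) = (x - 4)*(x - 3)*(x + 3)*(x + 1)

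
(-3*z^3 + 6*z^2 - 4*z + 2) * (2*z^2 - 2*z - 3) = -6*z^5 + 18*z^4 - 11*z^3 - 6*z^2 + 8*z - 6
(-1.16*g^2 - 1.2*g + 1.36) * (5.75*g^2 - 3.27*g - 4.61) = -6.67*g^4 - 3.1068*g^3 + 17.0916*g^2 + 1.0848*g - 6.2696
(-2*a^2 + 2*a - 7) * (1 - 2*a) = 4*a^3 - 6*a^2 + 16*a - 7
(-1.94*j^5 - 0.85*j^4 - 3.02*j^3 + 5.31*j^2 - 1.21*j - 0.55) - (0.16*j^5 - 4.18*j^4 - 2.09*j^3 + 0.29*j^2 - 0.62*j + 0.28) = -2.1*j^5 + 3.33*j^4 - 0.93*j^3 + 5.02*j^2 - 0.59*j - 0.83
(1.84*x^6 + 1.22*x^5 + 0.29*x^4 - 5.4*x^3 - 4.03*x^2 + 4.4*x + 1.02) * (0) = 0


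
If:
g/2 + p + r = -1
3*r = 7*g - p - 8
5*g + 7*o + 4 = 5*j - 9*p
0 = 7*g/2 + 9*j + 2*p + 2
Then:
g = 4*r/15 + 14/15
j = 4*r/27 - 7/27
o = 1297*r/945 + 437/945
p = -17*r/15 - 22/15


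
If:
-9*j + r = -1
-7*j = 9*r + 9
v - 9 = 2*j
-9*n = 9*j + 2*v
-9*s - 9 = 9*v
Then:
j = 0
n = -2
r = -1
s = -10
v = 9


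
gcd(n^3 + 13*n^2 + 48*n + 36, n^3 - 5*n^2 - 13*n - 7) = n + 1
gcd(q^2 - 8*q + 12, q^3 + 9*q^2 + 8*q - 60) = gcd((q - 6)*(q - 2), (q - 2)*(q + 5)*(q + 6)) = q - 2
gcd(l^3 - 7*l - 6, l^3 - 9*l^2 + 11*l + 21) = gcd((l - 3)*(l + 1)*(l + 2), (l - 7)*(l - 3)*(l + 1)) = l^2 - 2*l - 3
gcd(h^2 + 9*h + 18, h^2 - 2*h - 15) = h + 3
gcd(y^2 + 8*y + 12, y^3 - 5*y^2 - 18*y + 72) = 1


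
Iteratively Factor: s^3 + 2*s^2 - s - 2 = (s + 2)*(s^2 - 1) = (s + 1)*(s + 2)*(s - 1)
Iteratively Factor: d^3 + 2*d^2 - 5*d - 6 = (d + 3)*(d^2 - d - 2) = (d + 1)*(d + 3)*(d - 2)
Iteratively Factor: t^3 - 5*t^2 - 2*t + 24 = (t + 2)*(t^2 - 7*t + 12) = (t - 3)*(t + 2)*(t - 4)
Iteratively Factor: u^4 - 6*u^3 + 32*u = (u - 4)*(u^3 - 2*u^2 - 8*u) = (u - 4)^2*(u^2 + 2*u) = (u - 4)^2*(u + 2)*(u)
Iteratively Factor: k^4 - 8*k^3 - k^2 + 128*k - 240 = (k - 3)*(k^3 - 5*k^2 - 16*k + 80) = (k - 3)*(k + 4)*(k^2 - 9*k + 20) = (k - 4)*(k - 3)*(k + 4)*(k - 5)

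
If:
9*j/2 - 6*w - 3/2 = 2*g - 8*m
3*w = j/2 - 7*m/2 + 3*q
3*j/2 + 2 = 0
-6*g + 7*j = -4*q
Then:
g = 45*w/29 - 293/348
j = -4/3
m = 33*w/29 + 253/348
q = 135*w/58 + 745/696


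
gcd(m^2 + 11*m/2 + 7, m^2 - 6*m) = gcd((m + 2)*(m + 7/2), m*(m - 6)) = 1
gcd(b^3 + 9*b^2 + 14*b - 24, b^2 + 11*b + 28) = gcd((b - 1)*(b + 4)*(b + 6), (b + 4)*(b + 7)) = b + 4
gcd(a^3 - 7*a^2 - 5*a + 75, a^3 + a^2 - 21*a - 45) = a^2 - 2*a - 15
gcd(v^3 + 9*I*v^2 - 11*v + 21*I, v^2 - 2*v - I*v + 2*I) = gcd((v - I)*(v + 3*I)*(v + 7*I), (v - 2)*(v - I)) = v - I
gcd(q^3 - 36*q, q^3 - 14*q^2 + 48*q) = q^2 - 6*q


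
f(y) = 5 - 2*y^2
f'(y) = -4*y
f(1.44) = 0.85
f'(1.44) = -5.76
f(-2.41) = -6.62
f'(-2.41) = 9.64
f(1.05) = 2.80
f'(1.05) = -4.20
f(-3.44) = -18.67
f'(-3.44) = 13.76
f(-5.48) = -55.06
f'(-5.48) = 21.92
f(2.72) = -9.80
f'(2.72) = -10.88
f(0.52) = 4.46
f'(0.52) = -2.08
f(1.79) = -1.41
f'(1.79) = -7.16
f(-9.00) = -157.00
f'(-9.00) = 36.00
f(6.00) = -67.00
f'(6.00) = -24.00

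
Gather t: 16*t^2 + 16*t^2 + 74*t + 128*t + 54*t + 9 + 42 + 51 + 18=32*t^2 + 256*t + 120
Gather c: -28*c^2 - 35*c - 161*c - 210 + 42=-28*c^2 - 196*c - 168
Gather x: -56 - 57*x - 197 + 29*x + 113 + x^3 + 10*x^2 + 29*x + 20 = x^3 + 10*x^2 + x - 120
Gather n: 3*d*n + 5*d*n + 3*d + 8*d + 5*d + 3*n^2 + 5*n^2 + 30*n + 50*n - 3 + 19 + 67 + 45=16*d + 8*n^2 + n*(8*d + 80) + 128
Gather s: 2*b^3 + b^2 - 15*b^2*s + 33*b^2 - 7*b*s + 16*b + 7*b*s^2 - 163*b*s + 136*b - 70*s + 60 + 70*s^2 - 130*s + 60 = 2*b^3 + 34*b^2 + 152*b + s^2*(7*b + 70) + s*(-15*b^2 - 170*b - 200) + 120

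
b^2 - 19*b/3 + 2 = (b - 6)*(b - 1/3)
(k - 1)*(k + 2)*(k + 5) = k^3 + 6*k^2 + 3*k - 10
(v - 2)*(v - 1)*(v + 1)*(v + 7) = v^4 + 5*v^3 - 15*v^2 - 5*v + 14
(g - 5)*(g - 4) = g^2 - 9*g + 20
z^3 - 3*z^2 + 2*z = z*(z - 2)*(z - 1)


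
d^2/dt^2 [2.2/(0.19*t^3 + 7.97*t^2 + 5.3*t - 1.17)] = (-(2.508*t + 35.068)*(0.19*t^3 + 7.97*t^2 + 5.3*t - 1.17) + 2.2*(0.57*t^2 + 15.94*t + 5.3)*(1.14*t^2 + 31.88*t + 10.6))/(0.19*t^3 + 7.97*t^2 + 5.3*t - 1.17)^3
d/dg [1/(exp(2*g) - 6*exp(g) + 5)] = 2*(3 - exp(g))*exp(g)/(exp(2*g) - 6*exp(g) + 5)^2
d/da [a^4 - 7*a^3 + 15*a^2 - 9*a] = 4*a^3 - 21*a^2 + 30*a - 9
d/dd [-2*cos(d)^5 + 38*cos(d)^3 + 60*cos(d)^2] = 2*(5*cos(d)^3 - 57*cos(d) - 60)*sin(d)*cos(d)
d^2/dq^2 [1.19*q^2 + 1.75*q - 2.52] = 2.38000000000000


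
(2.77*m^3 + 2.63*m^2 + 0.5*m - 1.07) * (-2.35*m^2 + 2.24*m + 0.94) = -6.5095*m^5 + 0.0243000000000002*m^4 + 7.32*m^3 + 6.1067*m^2 - 1.9268*m - 1.0058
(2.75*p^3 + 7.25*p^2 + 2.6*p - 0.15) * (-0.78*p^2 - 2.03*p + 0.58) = -2.145*p^5 - 11.2375*p^4 - 15.1505*p^3 - 0.956*p^2 + 1.8125*p - 0.087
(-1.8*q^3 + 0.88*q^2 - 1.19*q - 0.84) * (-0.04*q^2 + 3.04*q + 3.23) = 0.072*q^5 - 5.5072*q^4 - 3.0912*q^3 - 0.7416*q^2 - 6.3973*q - 2.7132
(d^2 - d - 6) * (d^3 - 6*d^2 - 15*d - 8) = d^5 - 7*d^4 - 15*d^3 + 43*d^2 + 98*d + 48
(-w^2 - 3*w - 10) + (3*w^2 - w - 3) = 2*w^2 - 4*w - 13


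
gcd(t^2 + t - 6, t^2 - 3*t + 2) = t - 2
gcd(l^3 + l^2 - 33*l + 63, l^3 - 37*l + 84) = l^2 + 4*l - 21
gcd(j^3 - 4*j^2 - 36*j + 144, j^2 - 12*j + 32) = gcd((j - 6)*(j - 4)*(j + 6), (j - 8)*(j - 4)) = j - 4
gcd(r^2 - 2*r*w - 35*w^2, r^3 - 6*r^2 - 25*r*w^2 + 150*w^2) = r + 5*w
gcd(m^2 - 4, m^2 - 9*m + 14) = m - 2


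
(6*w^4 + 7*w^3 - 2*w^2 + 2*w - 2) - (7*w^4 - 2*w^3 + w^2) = -w^4 + 9*w^3 - 3*w^2 + 2*w - 2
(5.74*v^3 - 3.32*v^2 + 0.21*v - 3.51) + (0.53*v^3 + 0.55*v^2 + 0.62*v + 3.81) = 6.27*v^3 - 2.77*v^2 + 0.83*v + 0.3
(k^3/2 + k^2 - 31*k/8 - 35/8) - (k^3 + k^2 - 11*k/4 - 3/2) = -k^3/2 - 9*k/8 - 23/8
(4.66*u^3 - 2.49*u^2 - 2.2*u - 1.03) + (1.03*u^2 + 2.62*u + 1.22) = 4.66*u^3 - 1.46*u^2 + 0.42*u + 0.19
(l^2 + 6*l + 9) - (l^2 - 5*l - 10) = 11*l + 19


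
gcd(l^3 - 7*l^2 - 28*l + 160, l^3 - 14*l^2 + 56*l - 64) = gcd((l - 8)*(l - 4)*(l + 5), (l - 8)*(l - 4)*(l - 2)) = l^2 - 12*l + 32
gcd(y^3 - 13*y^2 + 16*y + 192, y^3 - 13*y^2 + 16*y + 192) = y^3 - 13*y^2 + 16*y + 192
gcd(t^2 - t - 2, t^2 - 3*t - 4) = t + 1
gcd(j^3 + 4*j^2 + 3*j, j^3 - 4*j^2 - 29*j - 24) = j^2 + 4*j + 3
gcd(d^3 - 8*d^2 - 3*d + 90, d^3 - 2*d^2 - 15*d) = d^2 - 2*d - 15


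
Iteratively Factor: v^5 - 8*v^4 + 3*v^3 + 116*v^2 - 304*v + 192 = (v + 4)*(v^4 - 12*v^3 + 51*v^2 - 88*v + 48) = (v - 3)*(v + 4)*(v^3 - 9*v^2 + 24*v - 16) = (v - 3)*(v - 1)*(v + 4)*(v^2 - 8*v + 16) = (v - 4)*(v - 3)*(v - 1)*(v + 4)*(v - 4)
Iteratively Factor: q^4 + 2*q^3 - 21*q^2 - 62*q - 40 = (q + 2)*(q^3 - 21*q - 20) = (q - 5)*(q + 2)*(q^2 + 5*q + 4) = (q - 5)*(q + 1)*(q + 2)*(q + 4)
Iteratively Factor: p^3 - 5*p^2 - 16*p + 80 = (p + 4)*(p^2 - 9*p + 20) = (p - 5)*(p + 4)*(p - 4)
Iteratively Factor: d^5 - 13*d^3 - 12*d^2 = (d + 3)*(d^4 - 3*d^3 - 4*d^2) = (d + 1)*(d + 3)*(d^3 - 4*d^2) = d*(d + 1)*(d + 3)*(d^2 - 4*d) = d^2*(d + 1)*(d + 3)*(d - 4)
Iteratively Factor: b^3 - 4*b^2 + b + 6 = (b - 2)*(b^2 - 2*b - 3) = (b - 3)*(b - 2)*(b + 1)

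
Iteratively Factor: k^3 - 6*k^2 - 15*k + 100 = (k - 5)*(k^2 - k - 20) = (k - 5)*(k + 4)*(k - 5)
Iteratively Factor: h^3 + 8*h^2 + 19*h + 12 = (h + 4)*(h^2 + 4*h + 3) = (h + 3)*(h + 4)*(h + 1)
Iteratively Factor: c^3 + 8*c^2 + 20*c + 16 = (c + 4)*(c^2 + 4*c + 4) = (c + 2)*(c + 4)*(c + 2)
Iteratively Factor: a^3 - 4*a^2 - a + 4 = (a + 1)*(a^2 - 5*a + 4) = (a - 4)*(a + 1)*(a - 1)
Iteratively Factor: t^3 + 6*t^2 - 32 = (t + 4)*(t^2 + 2*t - 8) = (t + 4)^2*(t - 2)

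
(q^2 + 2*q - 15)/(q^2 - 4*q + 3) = (q + 5)/(q - 1)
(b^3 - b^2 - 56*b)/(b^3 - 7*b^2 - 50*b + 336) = b/(b - 6)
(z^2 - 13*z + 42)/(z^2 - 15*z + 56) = (z - 6)/(z - 8)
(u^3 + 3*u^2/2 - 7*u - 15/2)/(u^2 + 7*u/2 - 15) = (u^2 + 4*u + 3)/(u + 6)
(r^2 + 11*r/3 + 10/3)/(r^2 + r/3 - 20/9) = 3*(r + 2)/(3*r - 4)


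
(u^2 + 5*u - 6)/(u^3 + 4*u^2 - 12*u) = (u - 1)/(u*(u - 2))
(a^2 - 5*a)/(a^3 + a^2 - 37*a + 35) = a/(a^2 + 6*a - 7)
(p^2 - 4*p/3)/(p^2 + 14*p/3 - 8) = p/(p + 6)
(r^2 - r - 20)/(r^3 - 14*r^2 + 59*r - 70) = (r + 4)/(r^2 - 9*r + 14)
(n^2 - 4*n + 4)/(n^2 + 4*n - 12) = (n - 2)/(n + 6)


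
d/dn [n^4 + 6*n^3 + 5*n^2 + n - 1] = 4*n^3 + 18*n^2 + 10*n + 1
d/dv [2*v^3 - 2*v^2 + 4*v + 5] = 6*v^2 - 4*v + 4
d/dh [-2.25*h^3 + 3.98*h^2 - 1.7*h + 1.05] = -6.75*h^2 + 7.96*h - 1.7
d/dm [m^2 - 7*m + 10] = 2*m - 7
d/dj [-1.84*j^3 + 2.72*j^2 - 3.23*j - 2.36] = -5.52*j^2 + 5.44*j - 3.23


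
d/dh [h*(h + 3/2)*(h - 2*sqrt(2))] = 3*h^2 - 4*sqrt(2)*h + 3*h - 3*sqrt(2)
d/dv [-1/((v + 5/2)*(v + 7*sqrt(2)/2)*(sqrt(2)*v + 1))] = 4*(sqrt(2)*(2*v + 5)*(2*v + 7*sqrt(2)) + 2*(2*v + 5)*(sqrt(2)*v + 1) + 2*(2*v + 7*sqrt(2))*(sqrt(2)*v + 1))/((2*v + 5)^2*(2*v + 7*sqrt(2))^2*(sqrt(2)*v + 1)^2)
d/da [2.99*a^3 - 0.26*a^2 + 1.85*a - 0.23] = 8.97*a^2 - 0.52*a + 1.85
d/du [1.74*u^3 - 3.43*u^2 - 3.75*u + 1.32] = 5.22*u^2 - 6.86*u - 3.75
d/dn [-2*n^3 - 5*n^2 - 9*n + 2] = -6*n^2 - 10*n - 9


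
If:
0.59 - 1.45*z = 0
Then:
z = 0.41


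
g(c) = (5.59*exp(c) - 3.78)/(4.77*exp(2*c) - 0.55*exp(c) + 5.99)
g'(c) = (5.59*exp(c) - 3.78)*(-9.54*exp(2*c) + 0.55*exp(c))/(4.77*exp(2*c) - 0.55*exp(c) + 5.99)^2 + 5.59*exp(c)/(4.77*exp(2*c) - 0.55*exp(c) + 5.99) = (-26.6643*exp(2*c) + 36.0612*exp(c) + 31.4051)*exp(c)/(22.7529*exp(4*c) - 5.247*exp(3*c) + 57.4471*exp(2*c) - 6.589*exp(c) + 35.8801)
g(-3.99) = -0.61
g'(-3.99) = 0.02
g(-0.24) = 0.07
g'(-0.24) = 0.47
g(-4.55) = -0.62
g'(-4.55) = 0.01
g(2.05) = 0.14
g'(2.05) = -0.12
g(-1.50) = -0.41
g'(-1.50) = 0.23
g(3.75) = 0.03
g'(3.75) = -0.03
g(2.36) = 0.10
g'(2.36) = -0.10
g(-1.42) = -0.40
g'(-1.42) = 0.25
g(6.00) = 0.00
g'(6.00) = 0.00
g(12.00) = 0.00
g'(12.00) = 0.00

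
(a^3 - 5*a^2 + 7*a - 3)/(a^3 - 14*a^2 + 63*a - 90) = (a^2 - 2*a + 1)/(a^2 - 11*a + 30)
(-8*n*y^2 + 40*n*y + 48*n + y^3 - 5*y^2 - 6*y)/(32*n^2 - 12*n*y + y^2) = (y^2 - 5*y - 6)/(-4*n + y)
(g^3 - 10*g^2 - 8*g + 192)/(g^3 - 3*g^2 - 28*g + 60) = (g^2 - 4*g - 32)/(g^2 + 3*g - 10)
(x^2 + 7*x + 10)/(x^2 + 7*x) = (x^2 + 7*x + 10)/(x*(x + 7))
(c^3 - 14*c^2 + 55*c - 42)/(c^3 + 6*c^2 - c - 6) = (c^2 - 13*c + 42)/(c^2 + 7*c + 6)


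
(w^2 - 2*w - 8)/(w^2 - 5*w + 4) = (w + 2)/(w - 1)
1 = 1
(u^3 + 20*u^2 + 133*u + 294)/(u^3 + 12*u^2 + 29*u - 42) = (u + 7)/(u - 1)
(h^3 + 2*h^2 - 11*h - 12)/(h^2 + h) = h + 1 - 12/h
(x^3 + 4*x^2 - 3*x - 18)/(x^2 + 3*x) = x + 1 - 6/x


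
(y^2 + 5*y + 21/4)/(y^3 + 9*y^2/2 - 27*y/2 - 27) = (y + 7/2)/(y^2 + 3*y - 18)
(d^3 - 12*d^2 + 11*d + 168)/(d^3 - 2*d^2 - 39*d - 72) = (d - 7)/(d + 3)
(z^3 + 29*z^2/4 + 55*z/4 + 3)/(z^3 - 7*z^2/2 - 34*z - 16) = (4*z^2 + 13*z + 3)/(2*(2*z^2 - 15*z - 8))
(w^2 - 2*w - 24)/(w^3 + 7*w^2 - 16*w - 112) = (w - 6)/(w^2 + 3*w - 28)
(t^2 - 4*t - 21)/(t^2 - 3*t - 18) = (t - 7)/(t - 6)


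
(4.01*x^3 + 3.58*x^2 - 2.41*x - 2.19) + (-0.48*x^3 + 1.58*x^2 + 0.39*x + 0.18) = 3.53*x^3 + 5.16*x^2 - 2.02*x - 2.01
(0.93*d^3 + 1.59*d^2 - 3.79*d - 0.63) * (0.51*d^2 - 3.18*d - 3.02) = 0.4743*d^5 - 2.1465*d^4 - 9.7977*d^3 + 6.9291*d^2 + 13.4492*d + 1.9026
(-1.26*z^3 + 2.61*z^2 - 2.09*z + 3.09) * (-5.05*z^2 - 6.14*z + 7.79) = 6.363*z^5 - 5.4441*z^4 - 15.2863*z^3 + 17.56*z^2 - 35.2537*z + 24.0711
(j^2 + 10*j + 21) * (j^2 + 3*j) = j^4 + 13*j^3 + 51*j^2 + 63*j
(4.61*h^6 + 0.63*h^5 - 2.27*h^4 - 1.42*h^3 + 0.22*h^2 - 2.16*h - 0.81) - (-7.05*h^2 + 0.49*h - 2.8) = 4.61*h^6 + 0.63*h^5 - 2.27*h^4 - 1.42*h^3 + 7.27*h^2 - 2.65*h + 1.99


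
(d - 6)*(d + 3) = d^2 - 3*d - 18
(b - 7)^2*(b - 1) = b^3 - 15*b^2 + 63*b - 49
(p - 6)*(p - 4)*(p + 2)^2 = p^4 - 6*p^3 - 12*p^2 + 56*p + 96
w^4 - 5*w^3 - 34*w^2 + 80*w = w*(w - 8)*(w - 2)*(w + 5)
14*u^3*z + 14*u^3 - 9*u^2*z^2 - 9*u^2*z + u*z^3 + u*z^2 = (-7*u + z)*(-2*u + z)*(u*z + u)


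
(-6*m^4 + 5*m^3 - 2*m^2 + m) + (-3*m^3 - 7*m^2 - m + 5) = -6*m^4 + 2*m^3 - 9*m^2 + 5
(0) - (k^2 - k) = -k^2 + k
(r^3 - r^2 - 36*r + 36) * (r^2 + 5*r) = r^5 + 4*r^4 - 41*r^3 - 144*r^2 + 180*r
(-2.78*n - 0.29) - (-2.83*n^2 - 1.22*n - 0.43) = 2.83*n^2 - 1.56*n + 0.14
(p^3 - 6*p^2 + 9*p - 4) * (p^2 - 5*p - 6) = p^5 - 11*p^4 + 33*p^3 - 13*p^2 - 34*p + 24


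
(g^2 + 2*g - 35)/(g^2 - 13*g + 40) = (g + 7)/(g - 8)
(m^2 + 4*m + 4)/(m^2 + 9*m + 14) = (m + 2)/(m + 7)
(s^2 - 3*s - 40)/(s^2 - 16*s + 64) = (s + 5)/(s - 8)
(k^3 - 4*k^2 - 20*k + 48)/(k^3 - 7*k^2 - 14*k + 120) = (k - 2)/(k - 5)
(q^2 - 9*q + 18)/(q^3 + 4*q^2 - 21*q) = (q - 6)/(q*(q + 7))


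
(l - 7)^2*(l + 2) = l^3 - 12*l^2 + 21*l + 98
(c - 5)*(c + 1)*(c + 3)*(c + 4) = c^4 + 3*c^3 - 21*c^2 - 83*c - 60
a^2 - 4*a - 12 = (a - 6)*(a + 2)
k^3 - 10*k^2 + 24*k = k*(k - 6)*(k - 4)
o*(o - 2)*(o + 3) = o^3 + o^2 - 6*o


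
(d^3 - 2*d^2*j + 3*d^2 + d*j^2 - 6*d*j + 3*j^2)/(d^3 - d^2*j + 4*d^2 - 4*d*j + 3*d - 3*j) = (d - j)/(d + 1)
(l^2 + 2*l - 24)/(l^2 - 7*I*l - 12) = (-l^2 - 2*l + 24)/(-l^2 + 7*I*l + 12)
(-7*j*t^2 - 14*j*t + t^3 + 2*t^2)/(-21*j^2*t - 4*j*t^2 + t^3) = (t + 2)/(3*j + t)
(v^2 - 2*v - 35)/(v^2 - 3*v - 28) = (v + 5)/(v + 4)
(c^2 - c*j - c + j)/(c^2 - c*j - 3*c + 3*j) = (c - 1)/(c - 3)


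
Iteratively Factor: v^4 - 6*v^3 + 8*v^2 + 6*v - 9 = (v + 1)*(v^3 - 7*v^2 + 15*v - 9) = (v - 3)*(v + 1)*(v^2 - 4*v + 3) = (v - 3)*(v - 1)*(v + 1)*(v - 3)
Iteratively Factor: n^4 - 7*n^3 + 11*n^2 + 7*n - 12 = (n - 3)*(n^3 - 4*n^2 - n + 4) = (n - 4)*(n - 3)*(n^2 - 1) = (n - 4)*(n - 3)*(n + 1)*(n - 1)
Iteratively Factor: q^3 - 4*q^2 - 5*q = (q)*(q^2 - 4*q - 5) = q*(q + 1)*(q - 5)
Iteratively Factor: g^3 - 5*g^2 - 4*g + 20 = (g - 2)*(g^2 - 3*g - 10) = (g - 5)*(g - 2)*(g + 2)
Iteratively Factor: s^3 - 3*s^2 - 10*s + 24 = (s + 3)*(s^2 - 6*s + 8) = (s - 2)*(s + 3)*(s - 4)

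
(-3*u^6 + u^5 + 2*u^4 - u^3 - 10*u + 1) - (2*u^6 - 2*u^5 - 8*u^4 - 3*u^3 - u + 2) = -5*u^6 + 3*u^5 + 10*u^4 + 2*u^3 - 9*u - 1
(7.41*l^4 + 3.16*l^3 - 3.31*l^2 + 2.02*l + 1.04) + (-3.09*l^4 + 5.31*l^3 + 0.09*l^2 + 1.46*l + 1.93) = 4.32*l^4 + 8.47*l^3 - 3.22*l^2 + 3.48*l + 2.97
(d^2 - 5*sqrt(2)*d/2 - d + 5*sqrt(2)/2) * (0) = 0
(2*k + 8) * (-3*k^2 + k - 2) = -6*k^3 - 22*k^2 + 4*k - 16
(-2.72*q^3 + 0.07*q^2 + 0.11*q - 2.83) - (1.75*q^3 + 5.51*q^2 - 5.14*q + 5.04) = -4.47*q^3 - 5.44*q^2 + 5.25*q - 7.87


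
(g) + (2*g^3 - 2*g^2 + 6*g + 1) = 2*g^3 - 2*g^2 + 7*g + 1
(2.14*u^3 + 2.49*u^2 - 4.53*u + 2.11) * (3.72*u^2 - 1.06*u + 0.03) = 7.9608*u^5 + 6.9944*u^4 - 19.4268*u^3 + 12.7257*u^2 - 2.3725*u + 0.0633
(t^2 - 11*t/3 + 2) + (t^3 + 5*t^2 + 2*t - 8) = t^3 + 6*t^2 - 5*t/3 - 6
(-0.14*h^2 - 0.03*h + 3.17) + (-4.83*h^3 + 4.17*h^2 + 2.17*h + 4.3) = -4.83*h^3 + 4.03*h^2 + 2.14*h + 7.47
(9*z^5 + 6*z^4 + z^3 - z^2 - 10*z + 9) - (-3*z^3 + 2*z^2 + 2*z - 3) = 9*z^5 + 6*z^4 + 4*z^3 - 3*z^2 - 12*z + 12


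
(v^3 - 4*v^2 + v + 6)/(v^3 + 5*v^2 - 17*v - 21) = (v - 2)/(v + 7)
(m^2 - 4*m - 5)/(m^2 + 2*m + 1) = (m - 5)/(m + 1)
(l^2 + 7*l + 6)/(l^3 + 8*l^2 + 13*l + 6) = 1/(l + 1)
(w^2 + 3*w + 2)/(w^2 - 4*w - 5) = (w + 2)/(w - 5)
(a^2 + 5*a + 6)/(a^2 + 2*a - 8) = (a^2 + 5*a + 6)/(a^2 + 2*a - 8)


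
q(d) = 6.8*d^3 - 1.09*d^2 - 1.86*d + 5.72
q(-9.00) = -5023.03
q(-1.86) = -38.35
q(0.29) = 5.25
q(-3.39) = -265.42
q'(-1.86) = 72.77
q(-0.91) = 1.39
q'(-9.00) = 1670.16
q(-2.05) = -53.63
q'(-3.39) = 239.97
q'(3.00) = 175.20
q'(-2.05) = 88.34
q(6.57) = 1874.89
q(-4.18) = -502.19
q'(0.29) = -0.78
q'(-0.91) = 17.02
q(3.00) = 173.93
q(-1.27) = -7.60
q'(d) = 20.4*d^2 - 2.18*d - 1.86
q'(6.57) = 864.38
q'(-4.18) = 363.69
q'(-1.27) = 33.81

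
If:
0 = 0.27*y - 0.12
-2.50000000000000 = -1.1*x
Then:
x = 2.27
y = 0.44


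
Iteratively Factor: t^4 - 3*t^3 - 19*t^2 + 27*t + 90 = (t - 5)*(t^3 + 2*t^2 - 9*t - 18) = (t - 5)*(t - 3)*(t^2 + 5*t + 6) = (t - 5)*(t - 3)*(t + 2)*(t + 3)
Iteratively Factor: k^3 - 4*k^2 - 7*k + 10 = (k + 2)*(k^2 - 6*k + 5) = (k - 5)*(k + 2)*(k - 1)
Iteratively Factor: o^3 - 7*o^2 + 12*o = (o - 3)*(o^2 - 4*o) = o*(o - 3)*(o - 4)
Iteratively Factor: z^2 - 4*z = (z - 4)*(z)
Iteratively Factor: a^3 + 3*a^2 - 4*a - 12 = (a + 2)*(a^2 + a - 6) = (a + 2)*(a + 3)*(a - 2)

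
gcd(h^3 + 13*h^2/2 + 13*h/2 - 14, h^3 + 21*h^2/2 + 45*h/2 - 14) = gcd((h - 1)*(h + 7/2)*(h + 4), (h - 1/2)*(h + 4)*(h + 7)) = h + 4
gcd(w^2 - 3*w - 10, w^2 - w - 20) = w - 5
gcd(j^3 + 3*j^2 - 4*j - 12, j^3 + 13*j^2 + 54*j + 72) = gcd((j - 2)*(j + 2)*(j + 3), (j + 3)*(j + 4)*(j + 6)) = j + 3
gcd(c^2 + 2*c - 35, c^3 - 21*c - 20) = c - 5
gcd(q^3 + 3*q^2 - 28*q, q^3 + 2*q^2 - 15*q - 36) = q - 4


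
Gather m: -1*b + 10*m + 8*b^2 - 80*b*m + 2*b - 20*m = 8*b^2 + b + m*(-80*b - 10)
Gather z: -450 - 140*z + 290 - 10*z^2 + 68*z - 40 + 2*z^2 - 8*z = -8*z^2 - 80*z - 200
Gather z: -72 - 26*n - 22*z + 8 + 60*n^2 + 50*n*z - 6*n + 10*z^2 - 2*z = 60*n^2 - 32*n + 10*z^2 + z*(50*n - 24) - 64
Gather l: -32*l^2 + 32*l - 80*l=-32*l^2 - 48*l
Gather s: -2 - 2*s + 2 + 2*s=0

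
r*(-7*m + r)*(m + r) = -7*m^2*r - 6*m*r^2 + r^3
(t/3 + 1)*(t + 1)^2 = t^3/3 + 5*t^2/3 + 7*t/3 + 1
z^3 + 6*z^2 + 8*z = z*(z + 2)*(z + 4)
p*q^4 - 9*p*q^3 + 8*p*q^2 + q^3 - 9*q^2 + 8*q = q*(q - 8)*(q - 1)*(p*q + 1)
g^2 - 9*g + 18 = (g - 6)*(g - 3)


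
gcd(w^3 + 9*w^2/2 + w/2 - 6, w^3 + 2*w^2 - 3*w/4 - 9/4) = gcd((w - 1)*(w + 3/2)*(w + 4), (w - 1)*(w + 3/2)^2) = w^2 + w/2 - 3/2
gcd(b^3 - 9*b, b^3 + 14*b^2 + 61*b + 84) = b + 3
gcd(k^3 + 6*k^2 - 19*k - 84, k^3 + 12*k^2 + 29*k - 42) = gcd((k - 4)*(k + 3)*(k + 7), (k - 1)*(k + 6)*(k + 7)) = k + 7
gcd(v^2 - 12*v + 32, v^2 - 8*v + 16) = v - 4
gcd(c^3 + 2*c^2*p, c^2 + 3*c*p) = c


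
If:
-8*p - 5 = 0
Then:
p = -5/8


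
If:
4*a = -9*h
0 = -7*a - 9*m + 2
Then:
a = 2/7 - 9*m/7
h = 4*m/7 - 8/63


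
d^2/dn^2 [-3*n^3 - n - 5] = -18*n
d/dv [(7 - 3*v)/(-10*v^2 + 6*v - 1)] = (-30*v^2 + 140*v - 39)/(100*v^4 - 120*v^3 + 56*v^2 - 12*v + 1)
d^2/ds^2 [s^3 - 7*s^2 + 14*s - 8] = 6*s - 14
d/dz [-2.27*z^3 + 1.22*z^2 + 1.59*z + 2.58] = -6.81*z^2 + 2.44*z + 1.59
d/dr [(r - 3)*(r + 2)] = 2*r - 1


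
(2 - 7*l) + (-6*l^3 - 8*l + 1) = -6*l^3 - 15*l + 3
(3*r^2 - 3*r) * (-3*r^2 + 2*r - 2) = -9*r^4 + 15*r^3 - 12*r^2 + 6*r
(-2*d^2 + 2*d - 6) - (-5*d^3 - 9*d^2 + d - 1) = 5*d^3 + 7*d^2 + d - 5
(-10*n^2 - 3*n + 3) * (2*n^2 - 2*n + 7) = -20*n^4 + 14*n^3 - 58*n^2 - 27*n + 21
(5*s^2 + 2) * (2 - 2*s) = -10*s^3 + 10*s^2 - 4*s + 4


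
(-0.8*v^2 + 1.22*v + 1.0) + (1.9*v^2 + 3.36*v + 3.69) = 1.1*v^2 + 4.58*v + 4.69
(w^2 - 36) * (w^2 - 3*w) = w^4 - 3*w^3 - 36*w^2 + 108*w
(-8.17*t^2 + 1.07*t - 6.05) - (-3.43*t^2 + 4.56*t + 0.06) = -4.74*t^2 - 3.49*t - 6.11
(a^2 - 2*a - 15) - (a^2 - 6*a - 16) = 4*a + 1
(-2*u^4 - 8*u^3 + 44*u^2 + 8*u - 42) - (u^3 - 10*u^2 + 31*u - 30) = -2*u^4 - 9*u^3 + 54*u^2 - 23*u - 12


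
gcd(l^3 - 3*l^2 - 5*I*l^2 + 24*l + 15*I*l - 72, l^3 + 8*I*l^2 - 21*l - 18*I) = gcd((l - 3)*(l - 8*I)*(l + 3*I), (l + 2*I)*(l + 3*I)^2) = l + 3*I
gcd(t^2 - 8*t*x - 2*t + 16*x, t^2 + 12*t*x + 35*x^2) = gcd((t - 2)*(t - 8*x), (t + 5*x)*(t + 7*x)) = 1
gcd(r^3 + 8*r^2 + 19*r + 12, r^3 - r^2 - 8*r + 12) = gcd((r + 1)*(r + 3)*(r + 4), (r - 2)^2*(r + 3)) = r + 3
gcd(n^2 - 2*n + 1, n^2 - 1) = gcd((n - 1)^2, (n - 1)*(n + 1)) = n - 1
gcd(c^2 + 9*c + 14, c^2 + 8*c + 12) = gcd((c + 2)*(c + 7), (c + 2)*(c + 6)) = c + 2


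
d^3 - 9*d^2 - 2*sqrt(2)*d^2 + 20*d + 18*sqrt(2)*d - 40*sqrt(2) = (d - 5)*(d - 4)*(d - 2*sqrt(2))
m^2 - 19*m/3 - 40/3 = (m - 8)*(m + 5/3)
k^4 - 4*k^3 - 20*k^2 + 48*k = k*(k - 6)*(k - 2)*(k + 4)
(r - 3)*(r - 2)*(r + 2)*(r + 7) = r^4 + 4*r^3 - 25*r^2 - 16*r + 84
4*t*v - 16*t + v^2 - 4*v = (4*t + v)*(v - 4)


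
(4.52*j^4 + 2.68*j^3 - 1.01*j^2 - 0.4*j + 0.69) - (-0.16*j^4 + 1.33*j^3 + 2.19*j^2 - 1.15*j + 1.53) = 4.68*j^4 + 1.35*j^3 - 3.2*j^2 + 0.75*j - 0.84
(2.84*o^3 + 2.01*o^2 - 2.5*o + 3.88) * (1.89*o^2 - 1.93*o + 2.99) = 5.3676*o^5 - 1.6823*o^4 - 0.112699999999999*o^3 + 18.1681*o^2 - 14.9634*o + 11.6012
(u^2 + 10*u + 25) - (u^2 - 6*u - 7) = 16*u + 32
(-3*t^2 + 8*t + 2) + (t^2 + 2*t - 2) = -2*t^2 + 10*t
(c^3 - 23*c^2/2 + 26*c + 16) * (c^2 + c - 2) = c^5 - 21*c^4/2 + 25*c^3/2 + 65*c^2 - 36*c - 32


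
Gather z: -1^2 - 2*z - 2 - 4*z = -6*z - 3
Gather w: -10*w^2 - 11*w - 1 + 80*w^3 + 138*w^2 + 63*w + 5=80*w^3 + 128*w^2 + 52*w + 4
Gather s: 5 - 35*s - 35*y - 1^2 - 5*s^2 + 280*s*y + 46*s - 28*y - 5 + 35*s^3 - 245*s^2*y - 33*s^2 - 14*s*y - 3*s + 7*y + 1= 35*s^3 + s^2*(-245*y - 38) + s*(266*y + 8) - 56*y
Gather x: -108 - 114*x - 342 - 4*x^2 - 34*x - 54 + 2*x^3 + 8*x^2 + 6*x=2*x^3 + 4*x^2 - 142*x - 504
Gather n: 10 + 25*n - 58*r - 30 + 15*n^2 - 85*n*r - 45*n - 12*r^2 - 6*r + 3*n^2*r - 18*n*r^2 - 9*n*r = n^2*(3*r + 15) + n*(-18*r^2 - 94*r - 20) - 12*r^2 - 64*r - 20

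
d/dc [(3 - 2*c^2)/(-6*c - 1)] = 2*(6*c^2 + 2*c + 9)/(36*c^2 + 12*c + 1)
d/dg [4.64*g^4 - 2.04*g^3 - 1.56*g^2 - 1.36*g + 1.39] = 18.56*g^3 - 6.12*g^2 - 3.12*g - 1.36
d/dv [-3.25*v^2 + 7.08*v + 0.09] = 7.08 - 6.5*v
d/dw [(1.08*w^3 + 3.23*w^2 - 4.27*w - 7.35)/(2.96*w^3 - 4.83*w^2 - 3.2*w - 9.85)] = (1.77635683940025e-15*w^5 - 14.7772*w^4 + 18.3664*w^3 + 2.39389999999998*w^2 - 134.632*w + 18.5395)/(8.7616*w^6 - 28.5936*w^5 + 4.3849*w^4 - 27.4*w^3 + 105.391*w^2 + 63.04*w + 97.0225)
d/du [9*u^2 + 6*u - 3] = 18*u + 6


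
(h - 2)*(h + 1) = h^2 - h - 2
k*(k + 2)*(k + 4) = k^3 + 6*k^2 + 8*k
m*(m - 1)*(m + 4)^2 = m^4 + 7*m^3 + 8*m^2 - 16*m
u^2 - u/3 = u*(u - 1/3)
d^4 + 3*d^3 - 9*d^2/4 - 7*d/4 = d*(d - 1)*(d + 1/2)*(d + 7/2)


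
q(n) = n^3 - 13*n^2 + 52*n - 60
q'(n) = 3*n^2 - 26*n + 52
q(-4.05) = -550.26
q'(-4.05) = 206.51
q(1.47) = -8.48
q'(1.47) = 20.26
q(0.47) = -38.33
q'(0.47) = 40.44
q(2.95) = 5.94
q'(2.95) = 1.41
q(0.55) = -35.17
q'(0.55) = 38.61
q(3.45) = 5.73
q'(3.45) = -1.99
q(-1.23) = -145.49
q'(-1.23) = 88.52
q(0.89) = -23.31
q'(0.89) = 31.24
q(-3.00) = -360.00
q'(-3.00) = 157.00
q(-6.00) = -1056.00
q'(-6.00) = 316.00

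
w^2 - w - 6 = (w - 3)*(w + 2)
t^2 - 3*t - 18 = (t - 6)*(t + 3)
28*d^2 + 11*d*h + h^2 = (4*d + h)*(7*d + h)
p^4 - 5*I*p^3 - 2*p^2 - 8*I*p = p*(p - 4*I)*(p - 2*I)*(p + I)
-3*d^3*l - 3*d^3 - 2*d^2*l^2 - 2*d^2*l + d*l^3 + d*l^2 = (-3*d + l)*(d + l)*(d*l + d)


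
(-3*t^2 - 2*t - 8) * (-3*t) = 9*t^3 + 6*t^2 + 24*t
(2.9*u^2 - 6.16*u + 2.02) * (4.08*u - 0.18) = 11.832*u^3 - 25.6548*u^2 + 9.3504*u - 0.3636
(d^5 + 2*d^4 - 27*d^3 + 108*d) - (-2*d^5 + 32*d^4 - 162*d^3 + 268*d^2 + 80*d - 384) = 3*d^5 - 30*d^4 + 135*d^3 - 268*d^2 + 28*d + 384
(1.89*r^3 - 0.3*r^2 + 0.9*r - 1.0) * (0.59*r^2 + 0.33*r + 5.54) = 1.1151*r^5 + 0.4467*r^4 + 10.9026*r^3 - 1.955*r^2 + 4.656*r - 5.54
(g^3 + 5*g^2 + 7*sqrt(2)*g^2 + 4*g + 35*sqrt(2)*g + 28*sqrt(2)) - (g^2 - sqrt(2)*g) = g^3 + 4*g^2 + 7*sqrt(2)*g^2 + 4*g + 36*sqrt(2)*g + 28*sqrt(2)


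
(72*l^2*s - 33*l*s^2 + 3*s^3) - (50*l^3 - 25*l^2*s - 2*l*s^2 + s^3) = -50*l^3 + 97*l^2*s - 31*l*s^2 + 2*s^3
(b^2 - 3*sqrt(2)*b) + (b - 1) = b^2 - 3*sqrt(2)*b + b - 1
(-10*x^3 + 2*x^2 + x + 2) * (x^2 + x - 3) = -10*x^5 - 8*x^4 + 33*x^3 - 3*x^2 - x - 6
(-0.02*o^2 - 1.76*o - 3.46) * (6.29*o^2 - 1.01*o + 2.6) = -0.1258*o^4 - 11.0502*o^3 - 20.0378*o^2 - 1.0814*o - 8.996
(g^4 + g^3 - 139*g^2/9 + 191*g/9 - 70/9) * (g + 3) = g^5 + 4*g^4 - 112*g^3/9 - 226*g^2/9 + 503*g/9 - 70/3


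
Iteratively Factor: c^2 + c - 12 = (c + 4)*(c - 3)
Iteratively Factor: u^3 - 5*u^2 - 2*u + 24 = (u - 3)*(u^2 - 2*u - 8) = (u - 3)*(u + 2)*(u - 4)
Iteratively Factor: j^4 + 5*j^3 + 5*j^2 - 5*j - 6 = (j + 1)*(j^3 + 4*j^2 + j - 6) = (j + 1)*(j + 3)*(j^2 + j - 2) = (j - 1)*(j + 1)*(j + 3)*(j + 2)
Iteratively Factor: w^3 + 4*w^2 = (w + 4)*(w^2) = w*(w + 4)*(w)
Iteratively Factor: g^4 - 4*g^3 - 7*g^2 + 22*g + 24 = (g + 2)*(g^3 - 6*g^2 + 5*g + 12) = (g + 1)*(g + 2)*(g^2 - 7*g + 12) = (g - 3)*(g + 1)*(g + 2)*(g - 4)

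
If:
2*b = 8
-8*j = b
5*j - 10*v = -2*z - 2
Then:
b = 4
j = -1/2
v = z/5 - 1/20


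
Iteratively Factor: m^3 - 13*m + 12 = (m + 4)*(m^2 - 4*m + 3) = (m - 3)*(m + 4)*(m - 1)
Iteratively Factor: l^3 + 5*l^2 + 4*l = (l)*(l^2 + 5*l + 4) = l*(l + 1)*(l + 4)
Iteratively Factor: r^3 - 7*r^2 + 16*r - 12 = (r - 2)*(r^2 - 5*r + 6) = (r - 2)^2*(r - 3)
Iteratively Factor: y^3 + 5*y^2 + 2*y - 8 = (y + 2)*(y^2 + 3*y - 4) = (y + 2)*(y + 4)*(y - 1)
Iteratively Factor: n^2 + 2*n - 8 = (n - 2)*(n + 4)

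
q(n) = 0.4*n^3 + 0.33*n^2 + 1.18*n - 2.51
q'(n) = 1.2*n^2 + 0.66*n + 1.18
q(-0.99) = -3.74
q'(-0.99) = 1.70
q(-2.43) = -9.17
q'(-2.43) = 6.66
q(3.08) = 15.94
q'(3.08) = 14.60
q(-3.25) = -16.59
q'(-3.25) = 11.71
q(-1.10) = -3.94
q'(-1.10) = 1.91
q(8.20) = 249.90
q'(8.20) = 87.28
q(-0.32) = -2.87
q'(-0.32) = 1.09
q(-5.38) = -61.60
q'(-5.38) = 32.36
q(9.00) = 326.44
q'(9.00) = 104.32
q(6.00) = 102.85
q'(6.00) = 48.34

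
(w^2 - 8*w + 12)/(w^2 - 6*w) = (w - 2)/w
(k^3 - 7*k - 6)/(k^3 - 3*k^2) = 1 + 3/k + 2/k^2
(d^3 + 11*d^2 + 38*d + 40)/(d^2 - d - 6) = (d^2 + 9*d + 20)/(d - 3)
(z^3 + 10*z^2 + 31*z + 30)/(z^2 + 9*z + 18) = (z^2 + 7*z + 10)/(z + 6)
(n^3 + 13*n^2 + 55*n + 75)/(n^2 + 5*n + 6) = (n^2 + 10*n + 25)/(n + 2)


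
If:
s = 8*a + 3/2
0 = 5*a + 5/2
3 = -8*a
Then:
No Solution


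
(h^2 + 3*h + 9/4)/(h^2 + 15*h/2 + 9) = (h + 3/2)/(h + 6)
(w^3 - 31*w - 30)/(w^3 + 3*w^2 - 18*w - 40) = (w^2 - 5*w - 6)/(w^2 - 2*w - 8)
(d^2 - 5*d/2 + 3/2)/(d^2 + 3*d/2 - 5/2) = (2*d - 3)/(2*d + 5)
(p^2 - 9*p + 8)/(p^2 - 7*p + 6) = (p - 8)/(p - 6)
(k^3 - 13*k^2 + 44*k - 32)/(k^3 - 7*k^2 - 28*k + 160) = (k - 1)/(k + 5)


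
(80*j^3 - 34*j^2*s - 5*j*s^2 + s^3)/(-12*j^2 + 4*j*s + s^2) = (-40*j^2 - 3*j*s + s^2)/(6*j + s)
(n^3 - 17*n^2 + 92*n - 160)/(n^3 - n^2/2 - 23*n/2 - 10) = 2*(n^2 - 13*n + 40)/(2*n^2 + 7*n + 5)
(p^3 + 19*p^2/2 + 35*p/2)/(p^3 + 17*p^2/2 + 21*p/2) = (2*p + 5)/(2*p + 3)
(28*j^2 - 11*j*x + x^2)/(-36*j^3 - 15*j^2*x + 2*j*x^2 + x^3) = (-7*j + x)/(9*j^2 + 6*j*x + x^2)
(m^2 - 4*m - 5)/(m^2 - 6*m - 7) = (m - 5)/(m - 7)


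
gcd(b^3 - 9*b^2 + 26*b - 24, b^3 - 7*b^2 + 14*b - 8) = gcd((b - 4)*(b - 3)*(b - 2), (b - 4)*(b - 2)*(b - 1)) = b^2 - 6*b + 8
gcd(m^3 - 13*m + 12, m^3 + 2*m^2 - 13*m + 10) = m - 1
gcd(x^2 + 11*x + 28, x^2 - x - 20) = x + 4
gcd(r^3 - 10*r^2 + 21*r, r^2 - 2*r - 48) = 1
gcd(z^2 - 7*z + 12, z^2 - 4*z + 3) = z - 3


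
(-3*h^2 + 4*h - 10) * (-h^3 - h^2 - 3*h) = 3*h^5 - h^4 + 15*h^3 - 2*h^2 + 30*h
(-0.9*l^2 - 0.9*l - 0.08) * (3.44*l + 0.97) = -3.096*l^3 - 3.969*l^2 - 1.1482*l - 0.0776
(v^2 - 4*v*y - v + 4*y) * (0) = 0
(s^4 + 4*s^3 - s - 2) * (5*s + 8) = 5*s^5 + 28*s^4 + 32*s^3 - 5*s^2 - 18*s - 16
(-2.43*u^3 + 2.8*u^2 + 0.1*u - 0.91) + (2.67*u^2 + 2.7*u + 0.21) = -2.43*u^3 + 5.47*u^2 + 2.8*u - 0.7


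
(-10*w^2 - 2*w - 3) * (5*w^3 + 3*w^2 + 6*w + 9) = -50*w^5 - 40*w^4 - 81*w^3 - 111*w^2 - 36*w - 27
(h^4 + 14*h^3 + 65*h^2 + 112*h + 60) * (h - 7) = h^5 + 7*h^4 - 33*h^3 - 343*h^2 - 724*h - 420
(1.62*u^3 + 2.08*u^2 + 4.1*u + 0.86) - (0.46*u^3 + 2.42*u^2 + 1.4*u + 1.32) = 1.16*u^3 - 0.34*u^2 + 2.7*u - 0.46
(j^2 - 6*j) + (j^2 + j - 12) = 2*j^2 - 5*j - 12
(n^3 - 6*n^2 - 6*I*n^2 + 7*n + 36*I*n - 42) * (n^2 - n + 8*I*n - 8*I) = n^5 - 7*n^4 + 2*I*n^4 + 61*n^3 - 14*I*n^3 - 385*n^2 + 68*I*n^2 + 330*n - 392*I*n + 336*I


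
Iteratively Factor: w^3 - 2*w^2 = (w)*(w^2 - 2*w) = w*(w - 2)*(w)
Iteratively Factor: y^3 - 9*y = (y)*(y^2 - 9) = y*(y - 3)*(y + 3)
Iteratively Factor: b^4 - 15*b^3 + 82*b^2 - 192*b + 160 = (b - 2)*(b^3 - 13*b^2 + 56*b - 80) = (b - 5)*(b - 2)*(b^2 - 8*b + 16) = (b - 5)*(b - 4)*(b - 2)*(b - 4)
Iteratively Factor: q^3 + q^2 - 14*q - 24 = (q - 4)*(q^2 + 5*q + 6) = (q - 4)*(q + 2)*(q + 3)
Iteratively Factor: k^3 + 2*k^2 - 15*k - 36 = (k + 3)*(k^2 - k - 12) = (k + 3)^2*(k - 4)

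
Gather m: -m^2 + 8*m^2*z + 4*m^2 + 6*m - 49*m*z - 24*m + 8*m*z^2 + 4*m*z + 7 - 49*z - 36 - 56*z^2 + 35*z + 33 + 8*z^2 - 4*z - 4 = m^2*(8*z + 3) + m*(8*z^2 - 45*z - 18) - 48*z^2 - 18*z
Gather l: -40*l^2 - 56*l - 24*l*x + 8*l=-40*l^2 + l*(-24*x - 48)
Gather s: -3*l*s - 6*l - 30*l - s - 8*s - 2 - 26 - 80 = -36*l + s*(-3*l - 9) - 108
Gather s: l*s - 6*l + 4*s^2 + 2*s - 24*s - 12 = -6*l + 4*s^2 + s*(l - 22) - 12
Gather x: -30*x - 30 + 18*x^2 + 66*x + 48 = 18*x^2 + 36*x + 18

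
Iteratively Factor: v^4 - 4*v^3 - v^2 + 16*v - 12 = (v - 2)*(v^3 - 2*v^2 - 5*v + 6) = (v - 3)*(v - 2)*(v^2 + v - 2) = (v - 3)*(v - 2)*(v + 2)*(v - 1)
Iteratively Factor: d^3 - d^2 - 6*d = (d)*(d^2 - d - 6) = d*(d + 2)*(d - 3)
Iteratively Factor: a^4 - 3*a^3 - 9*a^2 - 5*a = (a - 5)*(a^3 + 2*a^2 + a) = a*(a - 5)*(a^2 + 2*a + 1) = a*(a - 5)*(a + 1)*(a + 1)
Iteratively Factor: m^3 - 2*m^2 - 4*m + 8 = (m + 2)*(m^2 - 4*m + 4) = (m - 2)*(m + 2)*(m - 2)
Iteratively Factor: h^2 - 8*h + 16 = (h - 4)*(h - 4)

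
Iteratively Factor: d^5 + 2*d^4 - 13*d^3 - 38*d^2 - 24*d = (d + 2)*(d^4 - 13*d^2 - 12*d) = d*(d + 2)*(d^3 - 13*d - 12) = d*(d - 4)*(d + 2)*(d^2 + 4*d + 3) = d*(d - 4)*(d + 2)*(d + 3)*(d + 1)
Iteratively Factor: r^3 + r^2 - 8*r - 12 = (r + 2)*(r^2 - r - 6) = (r + 2)^2*(r - 3)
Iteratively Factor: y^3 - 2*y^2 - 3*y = (y + 1)*(y^2 - 3*y) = (y - 3)*(y + 1)*(y)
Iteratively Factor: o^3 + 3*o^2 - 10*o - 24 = (o - 3)*(o^2 + 6*o + 8) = (o - 3)*(o + 4)*(o + 2)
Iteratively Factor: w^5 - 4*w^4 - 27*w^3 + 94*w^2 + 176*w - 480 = (w + 3)*(w^4 - 7*w^3 - 6*w^2 + 112*w - 160) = (w + 3)*(w + 4)*(w^3 - 11*w^2 + 38*w - 40) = (w - 4)*(w + 3)*(w + 4)*(w^2 - 7*w + 10) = (w - 4)*(w - 2)*(w + 3)*(w + 4)*(w - 5)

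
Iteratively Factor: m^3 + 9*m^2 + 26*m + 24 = (m + 4)*(m^2 + 5*m + 6) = (m + 2)*(m + 4)*(m + 3)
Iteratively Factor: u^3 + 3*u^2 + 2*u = (u)*(u^2 + 3*u + 2) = u*(u + 1)*(u + 2)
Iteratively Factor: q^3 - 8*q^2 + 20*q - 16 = (q - 2)*(q^2 - 6*q + 8) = (q - 2)^2*(q - 4)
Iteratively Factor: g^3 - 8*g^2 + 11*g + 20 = (g + 1)*(g^2 - 9*g + 20) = (g - 5)*(g + 1)*(g - 4)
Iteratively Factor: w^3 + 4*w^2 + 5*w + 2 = (w + 1)*(w^2 + 3*w + 2) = (w + 1)*(w + 2)*(w + 1)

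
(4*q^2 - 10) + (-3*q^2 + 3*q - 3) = q^2 + 3*q - 13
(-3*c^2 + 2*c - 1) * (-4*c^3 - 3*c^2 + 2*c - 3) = 12*c^5 + c^4 - 8*c^3 + 16*c^2 - 8*c + 3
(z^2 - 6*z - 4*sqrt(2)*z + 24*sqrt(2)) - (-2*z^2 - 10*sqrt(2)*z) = 3*z^2 - 6*z + 6*sqrt(2)*z + 24*sqrt(2)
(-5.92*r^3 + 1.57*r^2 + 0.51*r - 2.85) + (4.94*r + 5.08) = -5.92*r^3 + 1.57*r^2 + 5.45*r + 2.23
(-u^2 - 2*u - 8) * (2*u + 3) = -2*u^3 - 7*u^2 - 22*u - 24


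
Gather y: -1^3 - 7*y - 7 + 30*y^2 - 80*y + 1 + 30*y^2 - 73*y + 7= 60*y^2 - 160*y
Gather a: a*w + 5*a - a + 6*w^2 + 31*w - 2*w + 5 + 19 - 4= a*(w + 4) + 6*w^2 + 29*w + 20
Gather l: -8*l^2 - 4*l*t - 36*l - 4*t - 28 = -8*l^2 + l*(-4*t - 36) - 4*t - 28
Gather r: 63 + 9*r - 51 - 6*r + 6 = 3*r + 18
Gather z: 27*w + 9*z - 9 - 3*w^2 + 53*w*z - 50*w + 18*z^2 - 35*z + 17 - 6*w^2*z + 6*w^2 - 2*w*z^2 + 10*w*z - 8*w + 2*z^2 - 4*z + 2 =3*w^2 - 31*w + z^2*(20 - 2*w) + z*(-6*w^2 + 63*w - 30) + 10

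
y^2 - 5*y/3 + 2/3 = (y - 1)*(y - 2/3)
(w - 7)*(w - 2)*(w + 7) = w^3 - 2*w^2 - 49*w + 98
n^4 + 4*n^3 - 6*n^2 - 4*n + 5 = (n - 1)^2*(n + 1)*(n + 5)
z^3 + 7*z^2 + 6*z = z*(z + 1)*(z + 6)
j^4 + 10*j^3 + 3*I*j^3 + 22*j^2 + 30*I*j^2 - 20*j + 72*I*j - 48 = (j + 4)*(j + 6)*(j + I)*(j + 2*I)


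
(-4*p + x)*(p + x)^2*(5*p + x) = -20*p^4 - 39*p^3*x - 17*p^2*x^2 + 3*p*x^3 + x^4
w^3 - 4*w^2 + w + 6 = (w - 3)*(w - 2)*(w + 1)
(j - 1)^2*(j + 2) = j^3 - 3*j + 2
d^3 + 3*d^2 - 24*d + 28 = (d - 2)^2*(d + 7)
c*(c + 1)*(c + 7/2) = c^3 + 9*c^2/2 + 7*c/2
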